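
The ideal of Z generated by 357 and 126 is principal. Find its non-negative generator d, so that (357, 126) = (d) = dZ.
(357, 126) = (21); d = 21

In the PID Z, (a, b) is generated by gcd(a, b). Compute gcd(357, 126) with the extended Euclidean algorithm, tracking rows (r, s, t) with s·357 + t·126 = r:
  row A: (357, 1, 0)   [1·357 + 0·126 = 357]
  row B: (126, 0, 1)   [0·357 + 1·126 = 126]
  357 = 2·126 + 105   → row C = row A − 2·row B = (105, 1, −2)   [check: 1·357 − 2·126 = 105]
  126 = 1·105 + 21   → row D = row B − 1·row C = (21, −1, 3)   [check: −1·357 + 3·126 = 21]
  105 = 5·21 + 0   → remainder 0, stop. gcd = 21 (last nonzero row D).
So gcd(357, 126) = 21, with Bézout identity −1·357 + 3·126 = 21. Containment (⊇): the Bézout identity exhibits 21 as an element of (357, 126), giving (21) ⊆ (357, 126). Containment (⊆): since 21 | 357 and 21 | 126 (357 = 21·17, 126 = 21·6), every Z-linear combination of 357 and 126 is divisible by 21, so (357, 126) ⊆ (21). Therefore (357, 126) = (21), d = 21.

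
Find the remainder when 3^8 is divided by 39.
9

Use repeated squaring. Binary(8) = 1000. Walk through the bits of the exponent 8 left-to-right: at each bit after the leading one, square the running value, then multiply by 3 if the bit is 1 (always reducing mod 39):
  bit 1 = 1 (leading): start with 3.
  bit 2 = 0: square 3^2 = 9 (mod 39).
  bit 3 = 0: square 9^2 = 81 ≡ 3 (mod 39).
  bit 4 = 0: square 3^2 = 9 (mod 39).
Final value: 3^8 ≡ 9 (mod 39).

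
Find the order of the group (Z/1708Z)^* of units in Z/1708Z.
|(Z/1708Z)^*| = 720

(Z/1708Z)^* consists of the classes a with gcd(a, 1708) = 1, so its order is φ(1708). φ is multiplicative, with φ(p^e) = p^e − p^(e−1). Factorise 1708 = 2^2 · 7 · 61. Then
  φ(1708) = (2^2 − 2^1) · (7 − 1) · (61 − 1) = 2 · 6 · 60 = 720.
Thus |(Z/1708Z)^*| = 720.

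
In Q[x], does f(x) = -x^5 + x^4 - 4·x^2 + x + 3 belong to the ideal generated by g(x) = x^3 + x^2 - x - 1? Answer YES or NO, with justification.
In Q[x] the ideal (g) consists of all multiples of g, so f ∈ (g) iff g | f, i.e. iff the remainder of f on division by g is 0. Divide f by g (g is monic, so eliminate the leading term of the running remainder at each step):
  leading term -x^5: subtract (-x^2)·g(x) = -x^5 - x^4 + x^3 + x^2, leaving 2·x^4 - x^3 - 5·x^2 + x + 3
  leading term 2·x^4: subtract (2·x)·g(x) = 2·x^4 + 2·x^3 - 2·x^2 - 2·x, leaving -3·x^3 - 3·x^2 + 3·x + 3
  leading term -3·x^3: subtract (-3)·g(x) = -3·x^3 - 3·x^2 + 3·x + 3, leaving 0
The remainder is 0, so f(x) = g(x) · h(x) with h(x) = -x^2 + 2·x - 3. Hence g | f, i.e. f ∈ (g).

Final answer: YES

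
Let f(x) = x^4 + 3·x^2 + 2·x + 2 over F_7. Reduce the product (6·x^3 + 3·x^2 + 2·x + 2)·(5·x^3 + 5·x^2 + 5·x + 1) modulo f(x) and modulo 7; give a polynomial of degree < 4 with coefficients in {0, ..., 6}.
Multiply as integer polynomials: a · b = 30·x^6 + 45·x^5 + 55·x^4 + 41·x^3 + 23·x^2 + 12·x + 2. Reducing coefficients mod 7: a · b ≡ 2·x^6 + 3·x^5 + 6·x^4 + 6·x^3 + 2·x^2 + 5·x + 2. Now divide by f(x) = x^4 + 3·x^2 + 2·x + 2 in F_7[x], eliminating the leading term at each step:
  leading term 2·x^6: subtract (2·x^2)·f(x) = 2·x^6 + 6·x^4 + 4·x^3 + 4·x^2, leaving 3·x^5 + 2·x^3 + 5·x^2 + 5·x + 2 (coefficients mod 7)
  leading term 3·x^5: subtract (3·x)·f(x) = 3·x^5 + 2·x^3 + 6·x^2 + 6·x, leaving 6·x^2 + 6·x + 2 (coefficients mod 7)
The degree is now < 4, so this is the remainder. Hence a · b ≡ 6·x^2 + 6·x + 2 in F_7[x]/(f).

Final answer: a · b ≡ 6·x^2 + 6·x + 2 (mod f(x))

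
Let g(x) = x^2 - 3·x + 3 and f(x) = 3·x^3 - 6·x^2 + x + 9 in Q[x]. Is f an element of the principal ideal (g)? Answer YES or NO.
NO

In Q[x] the ideal (g) consists of all multiples of g, so f ∈ (g) iff g | f, i.e. iff the remainder of f on division by g is 0. Divide f by g (g is monic, so eliminate the leading term of the running remainder at each step):
  leading term 3·x^3: subtract (3·x)·g(x) = 3·x^3 - 9·x^2 + 9·x, leaving 3·x^2 - 8·x + 9
  leading term 3·x^2: subtract (3)·g(x) = 3·x^2 - 9·x + 9, leaving x
The remainder r(x) = x ≠ 0 (and deg r < deg g), so g ∤ f, i.e. f ∉ (g).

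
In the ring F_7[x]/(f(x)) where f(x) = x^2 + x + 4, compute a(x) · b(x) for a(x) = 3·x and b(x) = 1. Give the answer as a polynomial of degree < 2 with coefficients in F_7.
a · b ≡ 3·x (mod f(x))

Multiply as integer polynomials: a · b = 3·x. Reducing coefficients mod 7: a · b ≡ 3·x. This already has degree < 2, so no reduction by f is needed. Hence a · b ≡ 3·x in F_7[x]/(f).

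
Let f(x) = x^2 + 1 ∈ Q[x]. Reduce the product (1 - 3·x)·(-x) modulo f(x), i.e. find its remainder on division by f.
First multiply in Q[x] without reducing: a · b = 3·x^2 - x. Now divide by f(x) = x^2 + 1, eliminating the leading term at each step:
  leading term 3·x^2: subtract (3)·f(x) = 3·x^2 + 3, leaving -x - 3
The degree is now < 2, so this is the remainder. Hence a · b ≡ -x - 3 in Q[x]/(f).

Final answer: a · b ≡ -x - 3 (mod f(x))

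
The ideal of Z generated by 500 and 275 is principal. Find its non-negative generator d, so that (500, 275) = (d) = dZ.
(500, 275) = (25); d = 25

In the PID Z, (a, b) is generated by gcd(a, b). Compute gcd(500, 275) with the extended Euclidean algorithm, tracking rows (r, s, t) with s·500 + t·275 = r:
  row A: (500, 1, 0)   [1·500 + 0·275 = 500]
  row B: (275, 0, 1)   [0·500 + 1·275 = 275]
  500 = 1·275 + 225   → row C = row A − 1·row B = (225, 1, −1)   [check: 1·500 − 1·275 = 225]
  275 = 1·225 + 50   → row D = row B − 1·row C = (50, −1, 2)   [check: −1·500 + 2·275 = 50]
  225 = 4·50 + 25   → row E = row C − 4·row D = (25, 5, −9)   [check: 5·500 − 9·275 = 25]
  50 = 2·25 + 0   → remainder 0, stop. gcd = 25 (last nonzero row E).
So gcd(500, 275) = 25, with Bézout identity 5·500 − 9·275 = 25. Containment (⊇): the Bézout identity exhibits 25 as an element of (500, 275), giving (25) ⊆ (500, 275). Containment (⊆): since 25 | 500 and 25 | 275 (500 = 25·20, 275 = 25·11), every Z-linear combination of 500 and 275 is divisible by 25, so (500, 275) ⊆ (25). Therefore (500, 275) = (25), d = 25.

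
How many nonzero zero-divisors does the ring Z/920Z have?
Z/920Z has 567 nonzero zero-divisors

In Z/920Z each nonzero element is either a unit (gcd with 920 is 1) or a zero-divisor (gcd > 1). The number of units is φ(920): factorise 920 = 2^3 · 5 · 23, so φ(920) = (2^3 − 2^2) · (5 − 1) · (23 − 1) = 4 · 4 · 22 = 352. The nonzero elements number 920 − 1 = 919. Hence the nonzero zero-divisors number 919 − 352 = 567.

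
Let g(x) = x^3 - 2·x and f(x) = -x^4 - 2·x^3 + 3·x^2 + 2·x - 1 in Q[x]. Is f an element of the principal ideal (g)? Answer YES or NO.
NO

In Q[x] the ideal (g) consists of all multiples of g, so f ∈ (g) iff g | f, i.e. iff the remainder of f on division by g is 0. Divide f by g (g is monic, so eliminate the leading term of the running remainder at each step):
  leading term -x^4: subtract (-x)·g(x) = -x^4 + 2·x^2, leaving -2·x^3 + x^2 + 2·x - 1
  leading term -2·x^3: subtract (-2)·g(x) = -2·x^3 + 4·x, leaving x^2 - 2·x - 1
The remainder r(x) = x^2 - 2·x - 1 ≠ 0 (and deg r < deg g), so g ∤ f, i.e. f ∉ (g).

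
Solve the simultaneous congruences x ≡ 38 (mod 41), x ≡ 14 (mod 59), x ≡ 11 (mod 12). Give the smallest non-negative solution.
x ≡ 899 (mod 29028); the representative in [0, 29028) is 899

The moduli 41, 59, 12 are pairwise coprime, so by the CRT there is a unique solution mod 41·59·12 = 29028.
Solve by successive substitution. Start with x ≡ 38 (mod 41).
  Combine with x ≡ 14 (mod 59): write x = 38 + 41·t and require 38 + 41·t ≡ 14 (mod 59), i.e. 41·t ≡ 14 − 38 ≡ 35 (mod 59). Since 41^(−1) ≡ 36 (mod 59), t ≡ 36·35 ≡ 21 (mod 59). So x ≡ 38 + 41·21 = 899 (mod 2419).
  Combine with x ≡ 11 (mod 12): write x = 899 + 2419·t and require 899 + 2419·t ≡ 11 (mod 12), i.e. 2419·t ≡ 11 − 899 ≡ 0 (mod 12). Since 2419^(−1) ≡ 7 (mod 12) (2419 ≡ 7 (mod 12)), t ≡ 7·0 ≡ 0 (mod 12). So x ≡ 899 + 2419·0 = 899 (mod 29028).
Unique solution in [0, 29028): x = 899.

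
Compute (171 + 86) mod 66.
Reduce the summands first: 171 ≡ 39, 86 ≡ 20 (mod 66), so 171 + 86 ≡ 39 + 20 (mod 66). 39 + 20 = 59; 59 = 0·66 + 59, so (171 + 86) mod 66 = 59.

Final answer: 59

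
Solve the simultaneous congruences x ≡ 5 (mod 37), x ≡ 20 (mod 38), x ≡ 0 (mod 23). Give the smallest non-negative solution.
x ≡ 9292 (mod 32338); the representative in [0, 32338) is 9292

The moduli 37, 38, 23 are pairwise coprime, so by the CRT there is a unique solution mod 37·38·23 = 32338.
Solve by successive substitution. Start with x ≡ 5 (mod 37).
  Combine with x ≡ 20 (mod 38): write x = 5 + 37·t and require 5 + 37·t ≡ 20 (mod 38), i.e. 37·t ≡ 20 − 5 ≡ 15 (mod 38). Since 37^(−1) ≡ 37 (mod 38), t ≡ 37·15 ≡ 23 (mod 38). So x ≡ 5 + 37·23 = 856 (mod 1406).
  Combine with x ≡ 0 (mod 23): write x = 856 + 1406·t and require 856 + 1406·t ≡ 0 (mod 23), i.e. 1406·t ≡ 0 − 856 ≡ 18 (mod 23). Since 1406^(−1) ≡ 8 (mod 23) (1406 ≡ 3 (mod 23)), t ≡ 8·18 ≡ 6 (mod 23). So x ≡ 856 + 1406·6 = 9292 (mod 32338).
Unique solution in [0, 32338): x = 9292.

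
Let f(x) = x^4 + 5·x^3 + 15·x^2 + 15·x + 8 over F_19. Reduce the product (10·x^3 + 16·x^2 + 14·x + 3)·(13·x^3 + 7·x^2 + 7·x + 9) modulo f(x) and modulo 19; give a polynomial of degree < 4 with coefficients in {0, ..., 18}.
Multiply as integer polynomials: a · b = 130·x^6 + 278·x^5 + 364·x^4 + 339·x^3 + 263·x^2 + 147·x + 27. Reducing coefficients mod 19: a · b ≡ 16·x^6 + 12·x^5 + 3·x^4 + 16·x^3 + 16·x^2 + 14·x + 8. Now divide by f(x) = x^4 + 5·x^3 + 15·x^2 + 15·x + 8 in F_19[x], eliminating the leading term at each step:
  leading term 16·x^6: subtract (16·x^2)·f(x) = 16·x^6 + 4·x^5 + 12·x^4 + 12·x^3 + 14·x^2, leaving 8·x^5 + 10·x^4 + 4·x^3 + 2·x^2 + 14·x + 8 (coefficients mod 19)
  leading term 8·x^5: subtract (8·x)·f(x) = 8·x^5 + 2·x^4 + 6·x^3 + 6·x^2 + 7·x, leaving 8·x^4 + 17·x^3 + 15·x^2 + 7·x + 8 (coefficients mod 19)
  leading term 8·x^4: subtract (8)·f(x) = 8·x^4 + 2·x^3 + 6·x^2 + 6·x + 7, leaving 15·x^3 + 9·x^2 + x + 1 (coefficients mod 19)
The degree is now < 4, so this is the remainder. Hence a · b ≡ 15·x^3 + 9·x^2 + x + 1 in F_19[x]/(f).

Final answer: a · b ≡ 15·x^3 + 9·x^2 + x + 1 (mod f(x))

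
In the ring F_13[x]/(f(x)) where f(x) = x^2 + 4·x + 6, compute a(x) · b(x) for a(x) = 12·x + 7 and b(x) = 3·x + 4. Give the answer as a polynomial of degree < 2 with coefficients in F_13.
Multiply as integer polynomials: a · b = 36·x^2 + 69·x + 28. Reducing coefficients mod 13: a · b ≡ 10·x^2 + 4·x + 2. Now divide by f(x) = x^2 + 4·x + 6 in F_13[x], eliminating the leading term at each step:
  leading term 10·x^2: subtract (10)·f(x) = 10·x^2 + x + 8, leaving 3·x + 7 (coefficients mod 13)
The degree is now < 2, so this is the remainder. Hence a · b ≡ 3·x + 7 in F_13[x]/(f).

Final answer: a · b ≡ 3·x + 7 (mod f(x))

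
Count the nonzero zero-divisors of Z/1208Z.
In Z/1208Z each nonzero element is either a unit (gcd with 1208 is 1) or a zero-divisor (gcd > 1). The number of units is φ(1208): factorise 1208 = 2^3 · 151, so φ(1208) = (2^3 − 2^2) · (151 − 1) = 4 · 150 = 600. The nonzero elements number 1208 − 1 = 1207. Hence the nonzero zero-divisors number 1207 − 600 = 607.

Final answer: Z/1208Z has 607 nonzero zero-divisors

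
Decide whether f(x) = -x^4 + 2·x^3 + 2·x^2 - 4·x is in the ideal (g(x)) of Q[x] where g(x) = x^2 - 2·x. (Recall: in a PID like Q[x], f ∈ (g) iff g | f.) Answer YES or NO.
YES

In Q[x] the ideal (g) consists of all multiples of g, so f ∈ (g) iff g | f, i.e. iff the remainder of f on division by g is 0. Divide f by g (g is monic, so eliminate the leading term of the running remainder at each step):
  leading term -x^4: subtract (-x^2)·g(x) = -x^4 + 2·x^3, leaving 2·x^2 - 4·x
  leading term 2·x^2: subtract (2)·g(x) = 2·x^2 - 4·x, leaving 0
The remainder is 0, so f(x) = g(x) · h(x) with h(x) = 2 - x^2. Hence g | f, i.e. f ∈ (g).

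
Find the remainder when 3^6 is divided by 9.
0

Use repeated squaring. Binary(6) = 110. Walk through the bits of the exponent 6 left-to-right: at each bit after the leading one, square the running value, then multiply by 3 if the bit is 1 (always reducing mod 9):
  bit 1 = 1 (leading): start with 3.
  bit 2 = 1: square 3^2 = 9 ≡ 0; bit is 1, so multiply 0·3 = 0 (mod 9).
  bit 3 = 0: square 0^2 = 0 (mod 9).
Final value: 3^6 ≡ 0 (mod 9).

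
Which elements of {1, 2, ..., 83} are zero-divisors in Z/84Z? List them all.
An element a ∈ Z/84Z (with a ≠ 0) is a zero-divisor iff gcd(a, 84) > 1 (because a is a unit precisely when gcd(a, n) = 1, and in Z/nZ every nonzero, non-unit element is a zero-divisor). Scan a = 1, ..., 83 and keep those with gcd(a, 84) > 1:
  gcd(2, 84) = 2, gcd(3, 84) = 3, gcd(4, 84) = 4, gcd(6, 84) = 6, gcd(7, 84) = 7, gcd(8, 84) = 4, gcd(9, 84) = 3, gcd(10, 84) = 2, gcd(12, 84) = 12, gcd(14, 84) = 14, gcd(15, 84) = 3, gcd(16, 84) = 4, gcd(18, 84) = 6, gcd(20, 84) = 4, gcd(21, 84) = 21, gcd(22, 84) = 2, gcd(24, 84) = 12, gcd(26, 84) = 2, gcd(27, 84) = 3, gcd(28, 84) = 28, gcd(30, 84) = 6, gcd(32, 84) = 4, gcd(33, 84) = 3, gcd(34, 84) = 2, gcd(35, 84) = 7, gcd(36, 84) = 12, gcd(38, 84) = 2, gcd(39, 84) = 3, gcd(40, 84) = 4, gcd(42, 84) = 42, gcd(44, 84) = 4, gcd(45, 84) = 3, gcd(46, 84) = 2, gcd(48, 84) = 12, gcd(49, 84) = 7, gcd(50, 84) = 2, gcd(51, 84) = 3, gcd(52, 84) = 4, gcd(54, 84) = 6, gcd(56, 84) = 28, gcd(57, 84) = 3, gcd(58, 84) = 2, gcd(60, 84) = 12, gcd(62, 84) = 2, gcd(63, 84) = 21, gcd(64, 84) = 4, gcd(66, 84) = 6, gcd(68, 84) = 4, gcd(69, 84) = 3, gcd(70, 84) = 14, gcd(72, 84) = 12, gcd(74, 84) = 2, gcd(75, 84) = 3, gcd(76, 84) = 4, gcd(77, 84) = 7, gcd(78, 84) = 6, gcd(80, 84) = 4, gcd(81, 84) = 3, gcd(82, 84) = 2.
All other a ∈ {1, ..., 83} have gcd(a, 84) = 1 and are units. So the nonzero zero-divisors are exactly the 59 values of a appearing in this scan.

Final answer: nonzero zero-divisors of Z/84Z = {2, 3, 4, 6, 7, 8, 9, 10, 12, 14, 15, 16, 18, 20, 21, 22, 24, 26, 27, 28, 30, 32, 33, 34, 35, 36, 38, 39, 40, 42, 44, 45, 46, 48, 49, 50, 51, 52, 54, 56, 57, 58, 60, 62, 63, 64, 66, 68, 69, 70, 72, 74, 75, 76, 77, 78, 80, 81, 82}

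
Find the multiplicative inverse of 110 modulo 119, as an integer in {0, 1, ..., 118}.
Apply the extended Euclidean algorithm to (119, 110), tracking rows (r, s, t) with s·119 + t·110 = r. Each division r_prev = q·r_cur + r_new produces the new row as (previous row) − q·(current row):
  row A: (119, 1, 0)   [1·119 + 0·110 = 119]
  row B: (110, 0, 1)   [0·119 + 1·110 = 110]
  119 = 1·110 + 9   → row C = row A − 1·row B = (9, 1, −1)   [check: 1·119 − 1·110 = 9]
  110 = 12·9 + 2   → row D = row B − 12·row C = (2, −12, 13)   [check: −12·119 + 13·110 = 2]
  9 = 4·2 + 1   → row E = row C − 4·row D = (1, 49, −53)   [check: 49·119 − 53·110 = 1]
  2 = 2·1 + 0   → remainder 0, stop. gcd = 1 (last nonzero row E).
The gcd is 1, so 110 is invertible mod 119. The last nonzero row gives 49·119 − 53·110 = 1, so t = −53. So 110^(−1) ≡ −53 ≡ 66 (mod 119). Verify: 110 · 66 = 7260 ≡ 1 (mod 119). ✓

Final answer: 110^(−1) ≡ 66 (mod 119)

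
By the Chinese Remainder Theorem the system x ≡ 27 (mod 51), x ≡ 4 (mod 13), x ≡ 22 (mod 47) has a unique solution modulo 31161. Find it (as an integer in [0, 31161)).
The moduli 51, 13, 47 are pairwise coprime, so by the CRT there is a unique solution mod 51·13·47 = 31161.
Solve by successive substitution. Start with x ≡ 27 (mod 51).
  Combine with x ≡ 4 (mod 13): write x = 27 + 51·t and require 27 + 51·t ≡ 4 (mod 13), i.e. 51·t ≡ 4 − 27 ≡ 3 (mod 13). Since 51^(−1) ≡ 12 (mod 13) (51 ≡ 12 (mod 13)), t ≡ 12·3 ≡ 10 (mod 13). So x ≡ 27 + 51·10 = 537 (mod 663).
  Combine with x ≡ 22 (mod 47): write x = 537 + 663·t and require 537 + 663·t ≡ 22 (mod 47), i.e. 663·t ≡ 22 − 537 ≡ 2 (mod 47). Since 663^(−1) ≡ 19 (mod 47) (663 ≡ 5 (mod 47)), t ≡ 19·2 ≡ 38 (mod 47). So x ≡ 537 + 663·38 = 25731 (mod 31161).
Unique solution in [0, 31161): x = 25731.

Final answer: x ≡ 25731 (mod 31161); the representative in [0, 31161) is 25731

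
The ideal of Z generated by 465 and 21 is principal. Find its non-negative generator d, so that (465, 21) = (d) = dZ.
In the PID Z, (a, b) is generated by gcd(a, b). Compute gcd(465, 21) with the extended Euclidean algorithm, tracking rows (r, s, t) with s·465 + t·21 = r:
  row A: (465, 1, 0)   [1·465 + 0·21 = 465]
  row B: (21, 0, 1)   [0·465 + 1·21 = 21]
  465 = 22·21 + 3   → row C = row A − 22·row B = (3, 1, −22)   [check: 1·465 − 22·21 = 3]
  21 = 7·3 + 0   → remainder 0, stop. gcd = 3 (last nonzero row C).
So gcd(465, 21) = 3, with Bézout identity 1·465 − 22·21 = 3. Containment (⊇): the Bézout identity exhibits 3 as an element of (465, 21), giving (3) ⊆ (465, 21). Containment (⊆): since 3 | 465 and 3 | 21 (465 = 3·155, 21 = 3·7), every Z-linear combination of 465 and 21 is divisible by 3, so (465, 21) ⊆ (3). Therefore (465, 21) = (3), d = 3.

Final answer: (465, 21) = (3); d = 3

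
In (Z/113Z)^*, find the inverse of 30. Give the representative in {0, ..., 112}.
30^(−1) ≡ 49 (mod 113)

Apply the extended Euclidean algorithm to (113, 30), tracking rows (r, s, t) with s·113 + t·30 = r. Each division r_prev = q·r_cur + r_new produces the new row as (previous row) − q·(current row):
  row A: (113, 1, 0)   [1·113 + 0·30 = 113]
  row B: (30, 0, 1)   [0·113 + 1·30 = 30]
  113 = 3·30 + 23   → row C = row A − 3·row B = (23, 1, −3)   [check: 1·113 − 3·30 = 23]
  30 = 1·23 + 7   → row D = row B − 1·row C = (7, −1, 4)   [check: −1·113 + 4·30 = 7]
  23 = 3·7 + 2   → row E = row C − 3·row D = (2, 4, −15)   [check: 4·113 − 15·30 = 2]
  7 = 3·2 + 1   → row F = row D − 3·row E = (1, −13, 49)   [check: −13·113 + 49·30 = 1]
  2 = 2·1 + 0   → remainder 0, stop. gcd = 1 (last nonzero row F).
The gcd is 1, so 30 is invertible mod 113. The last nonzero row gives −13·113 + 49·30 = 1, so t = 49. So 30^(−1) ≡ 49 (mod 113). Verify: 30 · 49 = 1470 ≡ 1 (mod 113). ✓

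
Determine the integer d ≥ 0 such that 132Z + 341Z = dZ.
(132, 341) = (11); d = 11

In the PID Z, (a, b) is generated by gcd(a, b). Compute gcd(341, 132) with the extended Euclidean algorithm, tracking rows (r, s, t) with s·341 + t·132 = r:
  row A: (341, 1, 0)   [1·341 + 0·132 = 341]
  row B: (132, 0, 1)   [0·341 + 1·132 = 132]
  341 = 2·132 + 77   → row C = row A − 2·row B = (77, 1, −2)   [check: 1·341 − 2·132 = 77]
  132 = 1·77 + 55   → row D = row B − 1·row C = (55, −1, 3)   [check: −1·341 + 3·132 = 55]
  77 = 1·55 + 22   → row E = row C − 1·row D = (22, 2, −5)   [check: 2·341 − 5·132 = 22]
  55 = 2·22 + 11   → row F = row D − 2·row E = (11, −5, 13)   [check: −5·341 + 13·132 = 11]
  22 = 2·11 + 0   → remainder 0, stop. gcd = 11 (last nonzero row F).
So gcd(132, 341) = 11, with Bézout identity −5·341 + 13·132 = 11. Containment (⊇): the Bézout identity exhibits 11 as an element of (132, 341), giving (11) ⊆ (132, 341). Containment (⊆): since 11 | 132 and 11 | 341 (132 = 11·12, 341 = 11·31), every Z-linear combination of 132 and 341 is divisible by 11, so (132, 341) ⊆ (11). Therefore (132, 341) = (11), d = 11.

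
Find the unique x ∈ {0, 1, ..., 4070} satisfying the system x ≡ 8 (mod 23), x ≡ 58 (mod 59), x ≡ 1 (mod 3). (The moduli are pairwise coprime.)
The moduli 23, 59, 3 are pairwise coprime, so by the CRT there is a unique solution mod 23·59·3 = 4071.
Solve by successive substitution. Start with x ≡ 8 (mod 23).
  Combine with x ≡ 58 (mod 59): write x = 8 + 23·t and require 8 + 23·t ≡ 58 (mod 59), i.e. 23·t ≡ 58 − 8 ≡ 50 (mod 59). Since 23^(−1) ≡ 18 (mod 59), t ≡ 18·50 ≡ 15 (mod 59). So x ≡ 8 + 23·15 = 353 (mod 1357).
  Combine with x ≡ 1 (mod 3): write x = 353 + 1357·t and require 353 + 1357·t ≡ 1 (mod 3), i.e. 1357·t ≡ 1 − 353 ≡ 2 (mod 3). Since 1357^(−1) ≡ 1 (mod 3) (1357 ≡ 1 (mod 3)), t ≡ 1·2 ≡ 2 (mod 3). So x ≡ 353 + 1357·2 = 3067 (mod 4071).
Unique solution in [0, 4071): x = 3067.

Final answer: x ≡ 3067 (mod 4071); the representative in [0, 4071) is 3067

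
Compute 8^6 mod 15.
4

Use repeated squaring. Binary(6) = 110. Walk through the bits of the exponent 6 left-to-right: at each bit after the leading one, square the running value, then multiply by 8 if the bit is 1 (always reducing mod 15):
  bit 1 = 1 (leading): start with 8.
  bit 2 = 1: square 8^2 = 64 ≡ 4; bit is 1, so multiply 4·8 = 32 ≡ 2 (mod 15).
  bit 3 = 0: square 2^2 = 4 (mod 15).
Final value: 8^6 ≡ 4 (mod 15).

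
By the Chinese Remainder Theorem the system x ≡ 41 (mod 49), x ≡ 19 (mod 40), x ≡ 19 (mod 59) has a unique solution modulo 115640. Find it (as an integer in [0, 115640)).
x ≡ 35419 (mod 115640); the representative in [0, 115640) is 35419

The moduli 49, 40, 59 are pairwise coprime, so by the CRT there is a unique solution mod 49·40·59 = 115640.
Solve by successive substitution. Start with x ≡ 41 (mod 49).
  Combine with x ≡ 19 (mod 40): write x = 41 + 49·t and require 41 + 49·t ≡ 19 (mod 40), i.e. 49·t ≡ 19 − 41 ≡ 18 (mod 40). Since 49^(−1) ≡ 9 (mod 40) (49 ≡ 9 (mod 40)), t ≡ 9·18 ≡ 2 (mod 40). So x ≡ 41 + 49·2 = 139 (mod 1960).
  Combine with x ≡ 19 (mod 59): write x = 139 + 1960·t and require 139 + 1960·t ≡ 19 (mod 59), i.e. 1960·t ≡ 19 − 139 ≡ 57 (mod 59). Since 1960^(−1) ≡ 50 (mod 59) (1960 ≡ 13 (mod 59)), t ≡ 50·57 ≡ 18 (mod 59). So x ≡ 139 + 1960·18 = 35419 (mod 115640).
Unique solution in [0, 115640): x = 35419.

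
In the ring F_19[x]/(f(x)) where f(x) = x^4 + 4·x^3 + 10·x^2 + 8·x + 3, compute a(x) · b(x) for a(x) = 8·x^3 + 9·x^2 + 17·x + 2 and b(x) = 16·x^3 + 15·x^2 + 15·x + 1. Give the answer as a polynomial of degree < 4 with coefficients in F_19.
a · b ≡ 18·x^3 + 17·x^2 + 7 (mod f(x))

Multiply as integer polynomials: a · b = 128·x^6 + 264·x^5 + 527·x^4 + 430·x^3 + 294·x^2 + 47·x + 2. Reducing coefficients mod 19: a · b ≡ 14·x^6 + 17·x^5 + 14·x^4 + 12·x^3 + 9·x^2 + 9·x + 2. Now divide by f(x) = x^4 + 4·x^3 + 10·x^2 + 8·x + 3 in F_19[x], eliminating the leading term at each step:
  leading term 14·x^6: subtract (14·x^2)·f(x) = 14·x^6 + 18·x^5 + 7·x^4 + 17·x^3 + 4·x^2, leaving 18·x^5 + 7·x^4 + 14·x^3 + 5·x^2 + 9·x + 2 (coefficients mod 19)
  leading term 18·x^5: subtract (18·x)·f(x) = 18·x^5 + 15·x^4 + 9·x^3 + 11·x^2 + 16·x, leaving 11·x^4 + 5·x^3 + 13·x^2 + 12·x + 2 (coefficients mod 19)
  leading term 11·x^4: subtract (11)·f(x) = 11·x^4 + 6·x^3 + 15·x^2 + 12·x + 14, leaving 18·x^3 + 17·x^2 + 7 (coefficients mod 19)
The degree is now < 4, so this is the remainder. Hence a · b ≡ 18·x^3 + 17·x^2 + 7 in F_19[x]/(f).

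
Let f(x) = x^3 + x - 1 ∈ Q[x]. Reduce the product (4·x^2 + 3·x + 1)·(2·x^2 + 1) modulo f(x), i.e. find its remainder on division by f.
First multiply in Q[x] without reducing: a · b = 8·x^4 + 6·x^3 + 6·x^2 + 3·x + 1. Now divide by f(x) = x^3 + x - 1, eliminating the leading term at each step:
  leading term 8·x^4: subtract (8·x)·f(x) = 8·x^4 + 8·x^2 - 8·x, leaving 6·x^3 - 2·x^2 + 11·x + 1
  leading term 6·x^3: subtract (6)·f(x) = 6·x^3 + 6·x - 6, leaving -2·x^2 + 5·x + 7
The degree is now < 3, so this is the remainder. Hence a · b ≡ -2·x^2 + 5·x + 7 in Q[x]/(f).

Final answer: a · b ≡ -2·x^2 + 5·x + 7 (mod f(x))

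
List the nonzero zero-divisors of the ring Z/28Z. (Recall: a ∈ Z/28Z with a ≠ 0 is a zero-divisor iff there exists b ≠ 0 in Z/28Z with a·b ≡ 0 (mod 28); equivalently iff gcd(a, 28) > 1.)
nonzero zero-divisors of Z/28Z = {2, 4, 6, 7, 8, 10, 12, 14, 16, 18, 20, 21, 22, 24, 26}

An element a ∈ Z/28Z (with a ≠ 0) is a zero-divisor iff gcd(a, 28) > 1 (because a is a unit precisely when gcd(a, n) = 1, and in Z/nZ every nonzero, non-unit element is a zero-divisor). Scan a = 1, ..., 27 and keep those with gcd(a, 28) > 1:
  gcd(2, 28) = 2, gcd(4, 28) = 4, gcd(6, 28) = 2, gcd(7, 28) = 7, gcd(8, 28) = 4, gcd(10, 28) = 2, gcd(12, 28) = 4, gcd(14, 28) = 14, gcd(16, 28) = 4, gcd(18, 28) = 2, gcd(20, 28) = 4, gcd(21, 28) = 7, gcd(22, 28) = 2, gcd(24, 28) = 4, gcd(26, 28) = 2.
All other a ∈ {1, ..., 27} have gcd(a, 28) = 1 and are units. So the nonzero zero-divisors are exactly the 15 values of a appearing in this scan.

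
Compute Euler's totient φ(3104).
φ is multiplicative, with φ(p^e) = p^e − p^(e−1). Factorise 3104 = 2^5 · 97. Then
  φ(3104) = (2^5 − 2^4) · (97 − 1) = 16 · 96 = 1536.

Final answer: φ(3104) = 1536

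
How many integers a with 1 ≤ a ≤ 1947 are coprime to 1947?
The number of a ∈ {1, ..., 1947} with gcd(a, 1947) = 1 is by definition Euler's totient φ(1947). φ is multiplicative, with φ(p^e) = p^e − p^(e−1). Factorise 1947 = 3 · 11 · 59. Then
  φ(1947) = (3 − 1) · (11 − 1) · (59 − 1) = 2 · 10 · 58 = 1160.
So there are 1160 such integers.

Final answer: 1160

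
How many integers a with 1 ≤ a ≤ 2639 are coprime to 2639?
2016

The number of a ∈ {1, ..., 2639} with gcd(a, 2639) = 1 is by definition Euler's totient φ(2639). φ is multiplicative, with φ(p^e) = p^e − p^(e−1). Factorise 2639 = 7 · 13 · 29. Then
  φ(2639) = (7 − 1) · (13 − 1) · (29 − 1) = 6 · 12 · 28 = 2016.
So there are 2016 such integers.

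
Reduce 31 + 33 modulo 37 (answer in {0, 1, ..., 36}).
Both summands are already reduced mod 37. 31 + 33 = 64; 64 = 1·37 + 27, so (31 + 33) mod 37 = 27.

Final answer: 27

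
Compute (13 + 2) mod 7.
Reduce the summands first: 13 ≡ 6 (mod 7), so 13 + 2 ≡ 6 + 2 (mod 7). 6 + 2 = 8; 8 = 1·7 + 1, so (13 + 2) mod 7 = 1.

Final answer: 1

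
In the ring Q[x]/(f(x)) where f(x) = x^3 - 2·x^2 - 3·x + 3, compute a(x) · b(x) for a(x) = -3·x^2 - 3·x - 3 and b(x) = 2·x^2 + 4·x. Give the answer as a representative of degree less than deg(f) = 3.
First multiply in Q[x] without reducing: a · b = -6·x^4 - 18·x^3 - 18·x^2 - 12·x. Now divide by f(x) = x^3 - 2·x^2 - 3·x + 3, eliminating the leading term at each step:
  leading term -6·x^4: subtract (-6·x)·f(x) = -6·x^4 + 12·x^3 + 18·x^2 - 18·x, leaving -30·x^3 - 36·x^2 + 6·x
  leading term -30·x^3: subtract (-30)·f(x) = -30·x^3 + 60·x^2 + 90·x - 90, leaving -96·x^2 - 84·x + 90
The degree is now < 3, so this is the remainder. Hence a · b ≡ -96·x^2 - 84·x + 90 in Q[x]/(f).

Final answer: a · b ≡ -96·x^2 - 84·x + 90 (mod f(x))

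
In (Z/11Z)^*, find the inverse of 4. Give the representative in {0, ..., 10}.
4^(−1) ≡ 3 (mod 11)

Apply the extended Euclidean algorithm to (11, 4), tracking rows (r, s, t) with s·11 + t·4 = r. Each division r_prev = q·r_cur + r_new produces the new row as (previous row) − q·(current row):
  row A: (11, 1, 0)   [1·11 + 0·4 = 11]
  row B: (4, 0, 1)   [0·11 + 1·4 = 4]
  11 = 2·4 + 3   → row C = row A − 2·row B = (3, 1, −2)   [check: 1·11 − 2·4 = 3]
  4 = 1·3 + 1   → row D = row B − 1·row C = (1, −1, 3)   [check: −1·11 + 3·4 = 1]
  3 = 3·1 + 0   → remainder 0, stop. gcd = 1 (last nonzero row D).
The gcd is 1, so 4 is invertible mod 11. The last nonzero row gives −1·11 + 3·4 = 1, so t = 3. So 4^(−1) ≡ 3 (mod 11). Verify: 4 · 3 = 12 ≡ 1 (mod 11). ✓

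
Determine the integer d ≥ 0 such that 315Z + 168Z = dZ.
(315, 168) = (21); d = 21

In the PID Z, (a, b) is generated by gcd(a, b). Compute gcd(315, 168) with the extended Euclidean algorithm, tracking rows (r, s, t) with s·315 + t·168 = r:
  row A: (315, 1, 0)   [1·315 + 0·168 = 315]
  row B: (168, 0, 1)   [0·315 + 1·168 = 168]
  315 = 1·168 + 147   → row C = row A − 1·row B = (147, 1, −1)   [check: 1·315 − 1·168 = 147]
  168 = 1·147 + 21   → row D = row B − 1·row C = (21, −1, 2)   [check: −1·315 + 2·168 = 21]
  147 = 7·21 + 0   → remainder 0, stop. gcd = 21 (last nonzero row D).
So gcd(315, 168) = 21, with Bézout identity −1·315 + 2·168 = 21. Containment (⊇): the Bézout identity exhibits 21 as an element of (315, 168), giving (21) ⊆ (315, 168). Containment (⊆): since 21 | 315 and 21 | 168 (315 = 21·15, 168 = 21·8), every Z-linear combination of 315 and 168 is divisible by 21, so (315, 168) ⊆ (21). Therefore (315, 168) = (21), d = 21.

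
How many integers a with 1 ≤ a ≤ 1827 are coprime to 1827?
The number of a ∈ {1, ..., 1827} with gcd(a, 1827) = 1 is by definition Euler's totient φ(1827). φ is multiplicative, with φ(p^e) = p^e − p^(e−1). Factorise 1827 = 3^2 · 7 · 29. Then
  φ(1827) = (3^2 − 3^1) · (7 − 1) · (29 − 1) = 6 · 6 · 28 = 1008.
So there are 1008 such integers.

Final answer: 1008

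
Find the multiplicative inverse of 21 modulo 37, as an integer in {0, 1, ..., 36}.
Apply the extended Euclidean algorithm to (37, 21), tracking rows (r, s, t) with s·37 + t·21 = r. Each division r_prev = q·r_cur + r_new produces the new row as (previous row) − q·(current row):
  row A: (37, 1, 0)   [1·37 + 0·21 = 37]
  row B: (21, 0, 1)   [0·37 + 1·21 = 21]
  37 = 1·21 + 16   → row C = row A − 1·row B = (16, 1, −1)   [check: 1·37 − 1·21 = 16]
  21 = 1·16 + 5   → row D = row B − 1·row C = (5, −1, 2)   [check: −1·37 + 2·21 = 5]
  16 = 3·5 + 1   → row E = row C − 3·row D = (1, 4, −7)   [check: 4·37 − 7·21 = 1]
  5 = 5·1 + 0   → remainder 0, stop. gcd = 1 (last nonzero row E).
The gcd is 1, so 21 is invertible mod 37. The last nonzero row gives 4·37 − 7·21 = 1, so t = −7. So 21^(−1) ≡ −7 ≡ 30 (mod 37). Verify: 21 · 30 = 630 ≡ 1 (mod 37). ✓

Final answer: 21^(−1) ≡ 30 (mod 37)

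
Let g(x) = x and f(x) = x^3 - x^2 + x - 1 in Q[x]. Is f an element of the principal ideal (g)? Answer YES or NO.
In Q[x] the ideal (g) consists of all multiples of g, so f ∈ (g) iff g | f, i.e. iff the remainder of f on division by g is 0. Divide f by g (g is monic, so eliminate the leading term of the running remainder at each step):
  leading term x^3: subtract (x^2)·g(x) = x^3, leaving -x^2 + x - 1
  leading term -x^2: subtract (-x)·g(x) = -x^2, leaving x - 1
  leading term x: subtract (1)·g(x) = x, leaving -1
The remainder r(x) = -1 ≠ 0 (and deg r < deg g), so g ∤ f, i.e. f ∉ (g).

Final answer: NO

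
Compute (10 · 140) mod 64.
56

Reduce the factors first: 140 ≡ 12 (mod 64), so 10 · 140 ≡ 10 · 12 (mod 64). 10 · 12 = 120. Dividing by 64: 120 = 1·64 + 56. So (10 · 140) mod 64 = 56.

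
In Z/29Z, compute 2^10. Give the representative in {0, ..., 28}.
Use repeated squaring. Binary(10) = 1010. Walk through the bits of the exponent 10 left-to-right: at each bit after the leading one, square the running value, then multiply by 2 if the bit is 1 (always reducing mod 29):
  bit 1 = 1 (leading): start with 2.
  bit 2 = 0: square 2^2 = 4 (mod 29).
  bit 3 = 1: square 4^2 = 16; bit is 1, so multiply 16·2 = 32 ≡ 3 (mod 29).
  bit 4 = 0: square 3^2 = 9 (mod 29).
Final value: 2^10 ≡ 9 (mod 29).

Final answer: 9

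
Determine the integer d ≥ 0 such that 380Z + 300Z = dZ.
In the PID Z, (a, b) is generated by gcd(a, b). Compute gcd(380, 300) with the extended Euclidean algorithm, tracking rows (r, s, t) with s·380 + t·300 = r:
  row A: (380, 1, 0)   [1·380 + 0·300 = 380]
  row B: (300, 0, 1)   [0·380 + 1·300 = 300]
  380 = 1·300 + 80   → row C = row A − 1·row B = (80, 1, −1)   [check: 1·380 − 1·300 = 80]
  300 = 3·80 + 60   → row D = row B − 3·row C = (60, −3, 4)   [check: −3·380 + 4·300 = 60]
  80 = 1·60 + 20   → row E = row C − 1·row D = (20, 4, −5)   [check: 4·380 − 5·300 = 20]
  60 = 3·20 + 0   → remainder 0, stop. gcd = 20 (last nonzero row E).
So gcd(380, 300) = 20, with Bézout identity 4·380 − 5·300 = 20. Containment (⊇): the Bézout identity exhibits 20 as an element of (380, 300), giving (20) ⊆ (380, 300). Containment (⊆): since 20 | 380 and 20 | 300 (380 = 20·19, 300 = 20·15), every Z-linear combination of 380 and 300 is divisible by 20, so (380, 300) ⊆ (20). Therefore (380, 300) = (20), d = 20.

Final answer: (380, 300) = (20); d = 20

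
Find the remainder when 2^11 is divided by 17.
Use repeated squaring. Binary(11) = 1011. Walk through the bits of the exponent 11 left-to-right: at each bit after the leading one, square the running value, then multiply by 2 if the bit is 1 (always reducing mod 17):
  bit 1 = 1 (leading): start with 2.
  bit 2 = 0: square 2^2 = 4 (mod 17).
  bit 3 = 1: square 4^2 = 16; bit is 1, so multiply 16·2 = 32 ≡ 15 (mod 17).
  bit 4 = 1: square 15^2 = 225 ≡ 4; bit is 1, so multiply 4·2 = 8 (mod 17).
Final value: 2^11 ≡ 8 (mod 17).

Final answer: 8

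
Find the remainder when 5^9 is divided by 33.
20

Use repeated squaring. Binary(9) = 1001. Walk through the bits of the exponent 9 left-to-right: at each bit after the leading one, square the running value, then multiply by 5 if the bit is 1 (always reducing mod 33):
  bit 1 = 1 (leading): start with 5.
  bit 2 = 0: square 5^2 = 25 (mod 33).
  bit 3 = 0: square 25^2 = 625 ≡ 31 (mod 33).
  bit 4 = 1: square 31^2 = 961 ≡ 4; bit is 1, so multiply 4·5 = 20 (mod 33).
Final value: 5^9 ≡ 20 (mod 33).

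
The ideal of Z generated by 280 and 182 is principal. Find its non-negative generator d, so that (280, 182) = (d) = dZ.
In the PID Z, (a, b) is generated by gcd(a, b). Compute gcd(280, 182) with the extended Euclidean algorithm, tracking rows (r, s, t) with s·280 + t·182 = r:
  row A: (280, 1, 0)   [1·280 + 0·182 = 280]
  row B: (182, 0, 1)   [0·280 + 1·182 = 182]
  280 = 1·182 + 98   → row C = row A − 1·row B = (98, 1, −1)   [check: 1·280 − 1·182 = 98]
  182 = 1·98 + 84   → row D = row B − 1·row C = (84, −1, 2)   [check: −1·280 + 2·182 = 84]
  98 = 1·84 + 14   → row E = row C − 1·row D = (14, 2, −3)   [check: 2·280 − 3·182 = 14]
  84 = 6·14 + 0   → remainder 0, stop. gcd = 14 (last nonzero row E).
So gcd(280, 182) = 14, with Bézout identity 2·280 − 3·182 = 14. Containment (⊇): the Bézout identity exhibits 14 as an element of (280, 182), giving (14) ⊆ (280, 182). Containment (⊆): since 14 | 280 and 14 | 182 (280 = 14·20, 182 = 14·13), every Z-linear combination of 280 and 182 is divisible by 14, so (280, 182) ⊆ (14). Therefore (280, 182) = (14), d = 14.

Final answer: (280, 182) = (14); d = 14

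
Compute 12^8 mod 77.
67

Use repeated squaring. Binary(8) = 1000. Walk through the bits of the exponent 8 left-to-right: at each bit after the leading one, square the running value, then multiply by 12 if the bit is 1 (always reducing mod 77):
  bit 1 = 1 (leading): start with 12.
  bit 2 = 0: square 12^2 = 144 ≡ 67 (mod 77).
  bit 3 = 0: square 67^2 = 4489 ≡ 23 (mod 77).
  bit 4 = 0: square 23^2 = 529 ≡ 67 (mod 77).
Final value: 12^8 ≡ 67 (mod 77).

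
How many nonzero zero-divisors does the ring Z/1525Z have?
Z/1525Z has 324 nonzero zero-divisors

In Z/1525Z each nonzero element is either a unit (gcd with 1525 is 1) or a zero-divisor (gcd > 1). The number of units is φ(1525): factorise 1525 = 5^2 · 61, so φ(1525) = (5^2 − 5^1) · (61 − 1) = 20 · 60 = 1200. The nonzero elements number 1525 − 1 = 1524. Hence the nonzero zero-divisors number 1524 − 1200 = 324.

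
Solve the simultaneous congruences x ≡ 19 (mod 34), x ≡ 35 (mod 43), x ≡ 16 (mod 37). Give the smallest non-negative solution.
x ≡ 17665 (mod 54094); the representative in [0, 54094) is 17665

The moduli 34, 43, 37 are pairwise coprime, so by the CRT there is a unique solution mod 34·43·37 = 54094.
Solve by successive substitution. Start with x ≡ 19 (mod 34).
  Combine with x ≡ 35 (mod 43): write x = 19 + 34·t and require 19 + 34·t ≡ 35 (mod 43), i.e. 34·t ≡ 35 − 19 ≡ 16 (mod 43). Since 34^(−1) ≡ 19 (mod 43), t ≡ 19·16 ≡ 3 (mod 43). So x ≡ 19 + 34·3 = 121 (mod 1462).
  Combine with x ≡ 16 (mod 37): write x = 121 + 1462·t and require 121 + 1462·t ≡ 16 (mod 37), i.e. 1462·t ≡ 16 − 121 ≡ 6 (mod 37). Since 1462^(−1) ≡ 2 (mod 37) (1462 ≡ 19 (mod 37)), t ≡ 2·6 ≡ 12 (mod 37). So x ≡ 121 + 1462·12 = 17665 (mod 54094).
Unique solution in [0, 54094): x = 17665.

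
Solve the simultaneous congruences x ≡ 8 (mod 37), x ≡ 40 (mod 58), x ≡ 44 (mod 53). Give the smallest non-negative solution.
x ≡ 25908 (mod 113738); the representative in [0, 113738) is 25908

The moduli 37, 58, 53 are pairwise coprime, so by the CRT there is a unique solution mod 37·58·53 = 113738.
Solve by successive substitution. Start with x ≡ 8 (mod 37).
  Combine with x ≡ 40 (mod 58): write x = 8 + 37·t and require 8 + 37·t ≡ 40 (mod 58), i.e. 37·t ≡ 40 − 8 ≡ 32 (mod 58). Since 37^(−1) ≡ 11 (mod 58), t ≡ 11·32 ≡ 4 (mod 58). So x ≡ 8 + 37·4 = 156 (mod 2146).
  Combine with x ≡ 44 (mod 53): write x = 156 + 2146·t and require 156 + 2146·t ≡ 44 (mod 53), i.e. 2146·t ≡ 44 − 156 ≡ 47 (mod 53). Since 2146^(−1) ≡ 51 (mod 53) (2146 ≡ 26 (mod 53)), t ≡ 51·47 ≡ 12 (mod 53). So x ≡ 156 + 2146·12 = 25908 (mod 113738).
Unique solution in [0, 113738): x = 25908.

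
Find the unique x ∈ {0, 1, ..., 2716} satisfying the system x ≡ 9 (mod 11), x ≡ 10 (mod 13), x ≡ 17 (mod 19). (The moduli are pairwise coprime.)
x ≡ 2506 (mod 2717); the representative in [0, 2717) is 2506

The moduli 11, 13, 19 are pairwise coprime, so by the CRT there is a unique solution mod 11·13·19 = 2717.
Solve by successive substitution. Start with x ≡ 9 (mod 11).
  Combine with x ≡ 10 (mod 13): write x = 9 + 11·t and require 9 + 11·t ≡ 10 (mod 13), i.e. 11·t ≡ 10 − 9 ≡ 1 (mod 13). Since 11^(−1) ≡ 6 (mod 13), t ≡ 6·1 ≡ 6 (mod 13). So x ≡ 9 + 11·6 = 75 (mod 143).
  Combine with x ≡ 17 (mod 19): write x = 75 + 143·t and require 75 + 143·t ≡ 17 (mod 19), i.e. 143·t ≡ 17 − 75 ≡ 18 (mod 19). Since 143^(−1) ≡ 2 (mod 19) (143 ≡ 10 (mod 19)), t ≡ 2·18 ≡ 17 (mod 19). So x ≡ 75 + 143·17 = 2506 (mod 2717).
Unique solution in [0, 2717): x = 2506.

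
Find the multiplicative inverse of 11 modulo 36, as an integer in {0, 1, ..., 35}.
11^(−1) ≡ 23 (mod 36)

Apply the extended Euclidean algorithm to (36, 11), tracking rows (r, s, t) with s·36 + t·11 = r. Each division r_prev = q·r_cur + r_new produces the new row as (previous row) − q·(current row):
  row A: (36, 1, 0)   [1·36 + 0·11 = 36]
  row B: (11, 0, 1)   [0·36 + 1·11 = 11]
  36 = 3·11 + 3   → row C = row A − 3·row B = (3, 1, −3)   [check: 1·36 − 3·11 = 3]
  11 = 3·3 + 2   → row D = row B − 3·row C = (2, −3, 10)   [check: −3·36 + 10·11 = 2]
  3 = 1·2 + 1   → row E = row C − 1·row D = (1, 4, −13)   [check: 4·36 − 13·11 = 1]
  2 = 2·1 + 0   → remainder 0, stop. gcd = 1 (last nonzero row E).
The gcd is 1, so 11 is invertible mod 36. The last nonzero row gives 4·36 − 13·11 = 1, so t = −13. So 11^(−1) ≡ −13 ≡ 23 (mod 36). Verify: 11 · 23 = 253 ≡ 1 (mod 36). ✓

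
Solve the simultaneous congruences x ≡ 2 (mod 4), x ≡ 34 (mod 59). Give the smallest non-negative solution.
The moduli 4, 59 are pairwise coprime, so by the CRT there is a unique solution mod 4·59 = 236.
Solve by successive substitution. Start with x ≡ 2 (mod 4).
  Combine with x ≡ 34 (mod 59): write x = 2 + 4·t and require 2 + 4·t ≡ 34 (mod 59), i.e. 4·t ≡ 34 − 2 ≡ 32 (mod 59). Since 4^(−1) ≡ 15 (mod 59), t ≡ 15·32 ≡ 8 (mod 59). So x ≡ 2 + 4·8 = 34 (mod 236).
Unique solution in [0, 236): x = 34.

Final answer: x ≡ 34 (mod 236); the representative in [0, 236) is 34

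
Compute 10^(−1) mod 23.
10^(−1) ≡ 7 (mod 23)

Apply the extended Euclidean algorithm to (23, 10), tracking rows (r, s, t) with s·23 + t·10 = r. Each division r_prev = q·r_cur + r_new produces the new row as (previous row) − q·(current row):
  row A: (23, 1, 0)   [1·23 + 0·10 = 23]
  row B: (10, 0, 1)   [0·23 + 1·10 = 10]
  23 = 2·10 + 3   → row C = row A − 2·row B = (3, 1, −2)   [check: 1·23 − 2·10 = 3]
  10 = 3·3 + 1   → row D = row B − 3·row C = (1, −3, 7)   [check: −3·23 + 7·10 = 1]
  3 = 3·1 + 0   → remainder 0, stop. gcd = 1 (last nonzero row D).
The gcd is 1, so 10 is invertible mod 23. The last nonzero row gives −3·23 + 7·10 = 1, so t = 7. So 10^(−1) ≡ 7 (mod 23). Verify: 10 · 7 = 70 ≡ 1 (mod 23). ✓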